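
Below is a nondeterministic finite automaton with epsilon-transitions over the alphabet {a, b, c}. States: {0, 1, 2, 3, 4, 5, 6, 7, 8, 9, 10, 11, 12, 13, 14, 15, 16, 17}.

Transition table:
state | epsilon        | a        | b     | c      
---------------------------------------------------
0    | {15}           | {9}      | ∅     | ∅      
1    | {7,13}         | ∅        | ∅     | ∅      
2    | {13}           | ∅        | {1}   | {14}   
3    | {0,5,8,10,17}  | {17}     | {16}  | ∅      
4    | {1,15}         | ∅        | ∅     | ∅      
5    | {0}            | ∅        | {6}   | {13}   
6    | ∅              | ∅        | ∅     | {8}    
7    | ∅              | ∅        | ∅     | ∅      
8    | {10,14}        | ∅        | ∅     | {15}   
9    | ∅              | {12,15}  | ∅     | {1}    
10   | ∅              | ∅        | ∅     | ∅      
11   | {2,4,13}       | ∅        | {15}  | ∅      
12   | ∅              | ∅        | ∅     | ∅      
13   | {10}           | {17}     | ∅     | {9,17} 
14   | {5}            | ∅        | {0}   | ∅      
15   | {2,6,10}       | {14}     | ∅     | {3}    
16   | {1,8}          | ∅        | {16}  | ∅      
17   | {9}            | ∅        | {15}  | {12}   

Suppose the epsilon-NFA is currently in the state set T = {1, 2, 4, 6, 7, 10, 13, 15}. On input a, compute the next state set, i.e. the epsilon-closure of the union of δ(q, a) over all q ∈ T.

13 on a → {17}.
15 on a → {14}.
No a-transition from 1, 2, 4, 6, 7, 10.
Union after reading a: {14, 17}.
Now take the epsilon-closure:
From 14 via epsilon: add 5.
From 17 via epsilon: add 9.
From 5 via epsilon: add 0.
From 0 via epsilon: add 15.
From 15 via epsilon: add 2, 6, 10.
From 2 via epsilon: add 13.
No new states can be added; the closed set is {0, 2, 5, 6, 9, 10, 13, 14, 15, 17}.

{0, 2, 5, 6, 9, 10, 13, 14, 15, 17}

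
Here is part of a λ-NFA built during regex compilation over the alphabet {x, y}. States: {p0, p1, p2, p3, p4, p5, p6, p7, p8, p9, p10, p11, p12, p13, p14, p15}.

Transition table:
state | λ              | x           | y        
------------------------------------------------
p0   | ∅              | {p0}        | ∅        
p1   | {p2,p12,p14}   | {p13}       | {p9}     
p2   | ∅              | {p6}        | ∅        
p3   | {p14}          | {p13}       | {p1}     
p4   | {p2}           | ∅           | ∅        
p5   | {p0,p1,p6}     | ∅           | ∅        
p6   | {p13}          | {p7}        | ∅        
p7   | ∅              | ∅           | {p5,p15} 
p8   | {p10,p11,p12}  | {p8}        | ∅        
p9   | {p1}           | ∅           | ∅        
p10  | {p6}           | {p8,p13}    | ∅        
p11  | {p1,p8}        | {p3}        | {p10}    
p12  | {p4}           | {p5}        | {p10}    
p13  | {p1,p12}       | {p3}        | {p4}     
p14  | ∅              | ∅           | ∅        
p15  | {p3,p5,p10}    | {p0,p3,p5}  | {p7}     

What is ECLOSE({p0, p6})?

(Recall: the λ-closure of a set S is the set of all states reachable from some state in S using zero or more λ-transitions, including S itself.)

Start with {p0, p6}.
From p6 via λ: add p13.
From p13 via λ: add p1, p12.
From p1 via λ: add p2, p14.
From p12 via λ: add p4.
No new states can be added; the closed set is {p0, p1, p2, p4, p6, p12, p13, p14}.

{p0, p1, p2, p4, p6, p12, p13, p14}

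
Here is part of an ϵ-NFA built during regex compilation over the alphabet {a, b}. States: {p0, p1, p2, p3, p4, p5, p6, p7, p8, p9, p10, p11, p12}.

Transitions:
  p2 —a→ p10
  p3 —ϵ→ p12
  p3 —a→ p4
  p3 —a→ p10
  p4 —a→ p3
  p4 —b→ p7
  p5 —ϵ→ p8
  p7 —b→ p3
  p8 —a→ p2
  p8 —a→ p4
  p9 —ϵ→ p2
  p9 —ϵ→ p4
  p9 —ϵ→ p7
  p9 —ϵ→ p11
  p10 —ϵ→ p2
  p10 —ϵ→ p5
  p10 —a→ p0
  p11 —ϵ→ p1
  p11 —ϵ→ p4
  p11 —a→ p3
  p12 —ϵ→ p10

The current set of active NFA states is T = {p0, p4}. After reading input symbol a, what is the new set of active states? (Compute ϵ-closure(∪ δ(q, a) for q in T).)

p4 on a → {p3}.
No a-transition from p0.
Union after reading a: {p3}.
Now take the ϵ-closure:
From p3 via ϵ: add p12.
From p12 via ϵ: add p10.
From p10 via ϵ: add p2, p5.
From p5 via ϵ: add p8.
No new states can be added; the closed set is {p2, p3, p5, p8, p10, p12}.

{p2, p3, p5, p8, p10, p12}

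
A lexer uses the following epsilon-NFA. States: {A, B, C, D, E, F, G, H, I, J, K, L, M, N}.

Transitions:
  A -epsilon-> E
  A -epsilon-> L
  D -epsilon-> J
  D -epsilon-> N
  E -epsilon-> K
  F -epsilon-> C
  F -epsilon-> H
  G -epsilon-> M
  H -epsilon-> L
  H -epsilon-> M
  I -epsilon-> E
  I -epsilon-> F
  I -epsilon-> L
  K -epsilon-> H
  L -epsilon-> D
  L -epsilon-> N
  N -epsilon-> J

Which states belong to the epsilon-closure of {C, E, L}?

{C, D, E, H, J, K, L, M, N}

Start with {C, E, L}.
From E via epsilon: add K.
From L via epsilon: add D, N.
From D via epsilon: add J.
From K via epsilon: add H.
From H via epsilon: add M.
No new states can be added; the closed set is {C, D, E, H, J, K, L, M, N}.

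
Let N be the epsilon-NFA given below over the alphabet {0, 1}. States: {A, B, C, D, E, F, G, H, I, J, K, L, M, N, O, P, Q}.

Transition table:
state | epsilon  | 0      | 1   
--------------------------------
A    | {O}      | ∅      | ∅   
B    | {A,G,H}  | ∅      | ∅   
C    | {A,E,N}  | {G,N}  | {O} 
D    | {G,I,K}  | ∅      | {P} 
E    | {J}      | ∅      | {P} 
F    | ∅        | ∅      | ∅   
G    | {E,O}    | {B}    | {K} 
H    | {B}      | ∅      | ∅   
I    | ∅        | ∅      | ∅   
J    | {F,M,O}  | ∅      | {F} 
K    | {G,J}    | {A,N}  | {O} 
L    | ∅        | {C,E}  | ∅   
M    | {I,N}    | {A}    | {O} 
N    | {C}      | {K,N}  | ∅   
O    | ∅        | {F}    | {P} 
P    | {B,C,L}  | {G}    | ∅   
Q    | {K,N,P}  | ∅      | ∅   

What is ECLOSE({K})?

Start with {K}.
From K via epsilon: add G, J.
From G via epsilon: add E, O.
From J via epsilon: add F, M.
From M via epsilon: add I, N.
From N via epsilon: add C.
From C via epsilon: add A.
No new states can be added; the closed set is {A, C, E, F, G, I, J, K, M, N, O}.

{A, C, E, F, G, I, J, K, M, N, O}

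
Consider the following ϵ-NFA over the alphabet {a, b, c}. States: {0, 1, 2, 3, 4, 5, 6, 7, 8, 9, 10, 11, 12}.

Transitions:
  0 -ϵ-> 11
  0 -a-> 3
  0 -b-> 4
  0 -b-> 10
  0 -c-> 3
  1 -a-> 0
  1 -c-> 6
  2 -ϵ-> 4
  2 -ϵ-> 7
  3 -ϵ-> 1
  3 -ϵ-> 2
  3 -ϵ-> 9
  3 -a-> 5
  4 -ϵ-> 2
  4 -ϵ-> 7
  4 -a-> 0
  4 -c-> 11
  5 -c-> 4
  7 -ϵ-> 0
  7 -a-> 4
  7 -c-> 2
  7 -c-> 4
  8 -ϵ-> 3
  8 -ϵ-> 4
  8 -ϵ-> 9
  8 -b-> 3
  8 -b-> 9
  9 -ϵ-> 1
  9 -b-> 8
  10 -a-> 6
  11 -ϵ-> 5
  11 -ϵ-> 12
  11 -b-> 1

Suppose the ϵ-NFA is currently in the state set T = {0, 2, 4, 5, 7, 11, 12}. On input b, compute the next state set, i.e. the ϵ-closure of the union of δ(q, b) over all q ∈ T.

{0, 1, 2, 4, 5, 7, 10, 11, 12}

0 on b → {4, 10}.
11 on b → {1}.
No b-transition from 2, 4, 5, 7, 12.
Union after reading b: {1, 4, 10}.
Now take the ϵ-closure:
From 4 via ϵ: add 2, 7.
From 7 via ϵ: add 0.
From 0 via ϵ: add 11.
From 11 via ϵ: add 5, 12.
No new states can be added; the closed set is {0, 1, 2, 4, 5, 7, 10, 11, 12}.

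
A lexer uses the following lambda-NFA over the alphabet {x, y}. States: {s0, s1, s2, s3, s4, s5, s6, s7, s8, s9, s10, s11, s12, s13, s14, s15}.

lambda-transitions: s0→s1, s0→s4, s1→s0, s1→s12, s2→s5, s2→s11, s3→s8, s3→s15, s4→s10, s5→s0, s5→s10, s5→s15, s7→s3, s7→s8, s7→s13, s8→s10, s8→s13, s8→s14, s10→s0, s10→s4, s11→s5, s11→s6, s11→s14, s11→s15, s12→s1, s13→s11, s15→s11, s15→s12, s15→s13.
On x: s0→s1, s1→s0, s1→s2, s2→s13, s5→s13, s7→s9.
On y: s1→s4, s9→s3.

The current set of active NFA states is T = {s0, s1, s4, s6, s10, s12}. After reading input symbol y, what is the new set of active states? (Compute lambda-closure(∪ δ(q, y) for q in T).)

{s0, s1, s4, s10, s12}

s1 on y → {s4}.
No y-transition from s0, s4, s6, s10, s12.
Union after reading y: {s4}.
Now take the lambda-closure:
From s4 via lambda: add s10.
From s10 via lambda: add s0.
From s0 via lambda: add s1.
From s1 via lambda: add s12.
No new states can be added; the closed set is {s0, s1, s4, s10, s12}.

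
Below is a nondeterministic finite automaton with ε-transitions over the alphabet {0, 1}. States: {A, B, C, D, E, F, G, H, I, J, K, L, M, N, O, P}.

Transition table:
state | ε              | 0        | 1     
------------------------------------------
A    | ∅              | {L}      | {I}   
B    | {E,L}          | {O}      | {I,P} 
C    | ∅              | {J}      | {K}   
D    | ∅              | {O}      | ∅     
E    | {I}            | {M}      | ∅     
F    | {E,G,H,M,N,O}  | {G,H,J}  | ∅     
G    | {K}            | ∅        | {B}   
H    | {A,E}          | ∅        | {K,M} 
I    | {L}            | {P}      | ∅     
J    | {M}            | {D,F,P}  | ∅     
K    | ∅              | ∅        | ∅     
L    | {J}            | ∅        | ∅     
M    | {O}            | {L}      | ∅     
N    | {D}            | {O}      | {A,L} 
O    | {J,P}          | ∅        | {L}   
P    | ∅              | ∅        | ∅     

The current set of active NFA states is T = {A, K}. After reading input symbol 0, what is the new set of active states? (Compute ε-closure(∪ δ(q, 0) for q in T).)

A on 0 → {L}.
No 0-transition from K.
Union after reading 0: {L}.
Now take the ε-closure:
From L via ε: add J.
From J via ε: add M.
From M via ε: add O.
From O via ε: add P.
No new states can be added; the closed set is {J, L, M, O, P}.

{J, L, M, O, P}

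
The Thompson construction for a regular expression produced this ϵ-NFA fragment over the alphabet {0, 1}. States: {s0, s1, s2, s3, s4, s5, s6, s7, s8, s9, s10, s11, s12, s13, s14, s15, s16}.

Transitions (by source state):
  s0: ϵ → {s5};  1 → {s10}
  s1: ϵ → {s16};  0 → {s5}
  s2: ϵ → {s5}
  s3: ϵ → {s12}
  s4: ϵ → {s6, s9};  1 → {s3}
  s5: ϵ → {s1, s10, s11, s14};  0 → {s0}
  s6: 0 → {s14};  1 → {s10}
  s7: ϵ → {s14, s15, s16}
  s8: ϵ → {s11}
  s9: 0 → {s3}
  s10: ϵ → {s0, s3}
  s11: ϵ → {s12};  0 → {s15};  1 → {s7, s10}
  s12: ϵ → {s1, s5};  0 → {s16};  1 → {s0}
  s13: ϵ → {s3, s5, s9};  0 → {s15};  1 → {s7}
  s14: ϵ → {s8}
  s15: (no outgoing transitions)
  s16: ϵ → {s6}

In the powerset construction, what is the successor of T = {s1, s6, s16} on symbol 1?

{s0, s1, s3, s5, s6, s8, s10, s11, s12, s14, s16}

s6 on 1 → {s10}.
No 1-transition from s1, s16.
Union after reading 1: {s10}.
Now take the ϵ-closure:
From s10 via ϵ: add s0, s3.
From s0 via ϵ: add s5.
From s3 via ϵ: add s12.
From s5 via ϵ: add s1, s11, s14.
From s1 via ϵ: add s16.
From s14 via ϵ: add s8.
From s16 via ϵ: add s6.
No new states can be added; the closed set is {s0, s1, s3, s5, s6, s8, s10, s11, s12, s14, s16}.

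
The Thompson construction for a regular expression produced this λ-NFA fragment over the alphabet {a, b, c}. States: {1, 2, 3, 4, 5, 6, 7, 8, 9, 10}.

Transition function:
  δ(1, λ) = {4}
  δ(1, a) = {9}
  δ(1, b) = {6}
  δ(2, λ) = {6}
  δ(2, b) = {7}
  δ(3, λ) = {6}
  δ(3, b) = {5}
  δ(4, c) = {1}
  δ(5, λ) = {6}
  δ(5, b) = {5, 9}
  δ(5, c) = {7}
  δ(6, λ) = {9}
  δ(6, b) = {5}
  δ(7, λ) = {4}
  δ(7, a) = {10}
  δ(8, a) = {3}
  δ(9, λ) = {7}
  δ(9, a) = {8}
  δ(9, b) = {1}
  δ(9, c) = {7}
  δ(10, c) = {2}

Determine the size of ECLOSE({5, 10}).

Start with {5, 10}.
From 5 via λ: add 6.
From 6 via λ: add 9.
From 9 via λ: add 7.
From 7 via λ: add 4.
λ-closure = {4, 5, 6, 7, 9, 10}, which has 6 states.

6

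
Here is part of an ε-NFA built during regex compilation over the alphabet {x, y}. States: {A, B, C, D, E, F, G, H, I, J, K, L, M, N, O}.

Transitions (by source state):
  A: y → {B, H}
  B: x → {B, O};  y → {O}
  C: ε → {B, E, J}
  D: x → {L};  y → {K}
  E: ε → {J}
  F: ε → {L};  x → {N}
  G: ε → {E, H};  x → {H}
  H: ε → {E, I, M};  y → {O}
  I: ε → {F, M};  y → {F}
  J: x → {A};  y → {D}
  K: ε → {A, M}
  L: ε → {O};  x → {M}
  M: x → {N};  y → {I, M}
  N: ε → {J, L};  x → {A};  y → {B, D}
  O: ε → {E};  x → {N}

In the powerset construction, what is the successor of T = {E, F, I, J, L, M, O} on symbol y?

{D, E, F, I, J, L, M, O}

I on y → {F}.
J on y → {D}.
M on y → {I, M}.
No y-transition from E, F, L, O.
Union after reading y: {D, F, I, M}.
Now take the ε-closure:
From F via ε: add L.
From L via ε: add O.
From O via ε: add E.
From E via ε: add J.
No new states can be added; the closed set is {D, E, F, I, J, L, M, O}.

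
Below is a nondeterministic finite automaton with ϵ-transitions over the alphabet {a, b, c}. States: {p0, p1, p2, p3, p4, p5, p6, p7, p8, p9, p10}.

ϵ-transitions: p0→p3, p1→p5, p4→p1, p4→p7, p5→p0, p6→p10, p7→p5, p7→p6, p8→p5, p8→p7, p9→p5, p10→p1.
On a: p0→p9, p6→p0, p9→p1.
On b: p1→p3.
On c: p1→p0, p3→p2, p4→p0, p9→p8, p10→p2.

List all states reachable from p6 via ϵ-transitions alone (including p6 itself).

{p0, p1, p3, p5, p6, p10}

Start with {p6}.
From p6 via ϵ: add p10.
From p10 via ϵ: add p1.
From p1 via ϵ: add p5.
From p5 via ϵ: add p0.
From p0 via ϵ: add p3.
No new states can be added; the closed set is {p0, p1, p3, p5, p6, p10}.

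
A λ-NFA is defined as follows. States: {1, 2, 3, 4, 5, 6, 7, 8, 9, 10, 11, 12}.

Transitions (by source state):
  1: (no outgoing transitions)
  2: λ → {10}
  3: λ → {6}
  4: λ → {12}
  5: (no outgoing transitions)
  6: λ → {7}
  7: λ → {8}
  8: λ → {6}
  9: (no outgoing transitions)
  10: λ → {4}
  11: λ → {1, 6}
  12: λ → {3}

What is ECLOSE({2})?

Start with {2}.
From 2 via λ: add 10.
From 10 via λ: add 4.
From 4 via λ: add 12.
From 12 via λ: add 3.
From 3 via λ: add 6.
From 6 via λ: add 7.
From 7 via λ: add 8.
No new states can be added; the closed set is {2, 3, 4, 6, 7, 8, 10, 12}.

{2, 3, 4, 6, 7, 8, 10, 12}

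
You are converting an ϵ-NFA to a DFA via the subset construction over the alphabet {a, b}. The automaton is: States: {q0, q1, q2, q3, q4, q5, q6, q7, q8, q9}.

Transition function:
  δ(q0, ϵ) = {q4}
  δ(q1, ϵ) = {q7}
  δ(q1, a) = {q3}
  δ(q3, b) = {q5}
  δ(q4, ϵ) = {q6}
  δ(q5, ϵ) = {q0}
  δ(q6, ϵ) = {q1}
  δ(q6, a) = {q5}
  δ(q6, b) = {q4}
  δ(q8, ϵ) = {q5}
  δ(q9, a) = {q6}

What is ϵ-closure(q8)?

Start with {q8}.
From q8 via ϵ: add q5.
From q5 via ϵ: add q0.
From q0 via ϵ: add q4.
From q4 via ϵ: add q6.
From q6 via ϵ: add q1.
From q1 via ϵ: add q7.
No new states can be added; the closed set is {q0, q1, q4, q5, q6, q7, q8}.

{q0, q1, q4, q5, q6, q7, q8}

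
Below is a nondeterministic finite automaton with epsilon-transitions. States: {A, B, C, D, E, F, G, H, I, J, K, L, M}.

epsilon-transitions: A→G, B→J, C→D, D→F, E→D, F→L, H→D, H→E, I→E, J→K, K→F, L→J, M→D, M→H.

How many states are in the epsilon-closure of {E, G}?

Start with {E, G}.
From E via epsilon: add D.
From D via epsilon: add F.
From F via epsilon: add L.
From L via epsilon: add J.
From J via epsilon: add K.
epsilon-closure = {D, E, F, G, J, K, L}, which has 7 states.

7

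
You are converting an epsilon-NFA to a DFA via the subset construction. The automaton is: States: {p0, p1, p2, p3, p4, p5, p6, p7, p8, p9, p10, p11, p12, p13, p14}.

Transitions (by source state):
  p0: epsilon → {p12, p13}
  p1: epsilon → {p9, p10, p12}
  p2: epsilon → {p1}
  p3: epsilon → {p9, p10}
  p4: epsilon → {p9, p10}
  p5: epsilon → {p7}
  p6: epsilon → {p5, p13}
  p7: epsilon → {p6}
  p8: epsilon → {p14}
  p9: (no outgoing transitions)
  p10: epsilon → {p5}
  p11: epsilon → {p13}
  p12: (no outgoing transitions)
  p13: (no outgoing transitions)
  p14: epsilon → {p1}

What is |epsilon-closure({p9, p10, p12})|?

Start with {p9, p10, p12}.
From p10 via epsilon: add p5.
From p5 via epsilon: add p7.
From p7 via epsilon: add p6.
From p6 via epsilon: add p13.
epsilon-closure = {p5, p6, p7, p9, p10, p12, p13}, which has 7 states.

7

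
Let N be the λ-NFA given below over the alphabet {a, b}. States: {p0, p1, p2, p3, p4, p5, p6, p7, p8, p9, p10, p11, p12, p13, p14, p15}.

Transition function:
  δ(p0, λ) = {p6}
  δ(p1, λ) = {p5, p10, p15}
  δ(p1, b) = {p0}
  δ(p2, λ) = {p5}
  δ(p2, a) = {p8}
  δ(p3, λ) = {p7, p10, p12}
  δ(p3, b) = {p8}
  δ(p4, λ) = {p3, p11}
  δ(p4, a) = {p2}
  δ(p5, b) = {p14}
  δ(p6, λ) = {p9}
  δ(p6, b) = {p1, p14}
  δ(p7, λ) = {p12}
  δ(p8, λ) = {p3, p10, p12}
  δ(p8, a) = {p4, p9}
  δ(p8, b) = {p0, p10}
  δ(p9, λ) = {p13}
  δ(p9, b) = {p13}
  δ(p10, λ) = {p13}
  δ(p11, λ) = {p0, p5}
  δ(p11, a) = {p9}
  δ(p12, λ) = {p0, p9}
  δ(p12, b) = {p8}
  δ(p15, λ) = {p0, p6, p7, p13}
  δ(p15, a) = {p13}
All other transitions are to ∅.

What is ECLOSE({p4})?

Start with {p4}.
From p4 via λ: add p3, p11.
From p3 via λ: add p7, p10, p12.
From p11 via λ: add p0, p5.
From p0 via λ: add p6.
From p10 via λ: add p13.
From p12 via λ: add p9.
No new states can be added; the closed set is {p0, p3, p4, p5, p6, p7, p9, p10, p11, p12, p13}.

{p0, p3, p4, p5, p6, p7, p9, p10, p11, p12, p13}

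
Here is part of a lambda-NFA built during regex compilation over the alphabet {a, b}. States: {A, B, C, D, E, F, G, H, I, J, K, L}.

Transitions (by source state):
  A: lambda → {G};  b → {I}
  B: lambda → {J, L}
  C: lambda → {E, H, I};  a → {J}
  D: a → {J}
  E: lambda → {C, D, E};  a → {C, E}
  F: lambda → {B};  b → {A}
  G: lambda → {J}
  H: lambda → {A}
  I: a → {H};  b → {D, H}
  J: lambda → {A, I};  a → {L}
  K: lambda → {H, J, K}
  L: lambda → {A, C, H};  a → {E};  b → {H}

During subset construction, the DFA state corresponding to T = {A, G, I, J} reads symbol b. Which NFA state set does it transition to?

{A, D, G, H, I, J}

A on b → {I}.
I on b → {D, H}.
No b-transition from G, J.
Union after reading b: {D, H, I}.
Now take the lambda-closure:
From H via lambda: add A.
From A via lambda: add G.
From G via lambda: add J.
No new states can be added; the closed set is {A, D, G, H, I, J}.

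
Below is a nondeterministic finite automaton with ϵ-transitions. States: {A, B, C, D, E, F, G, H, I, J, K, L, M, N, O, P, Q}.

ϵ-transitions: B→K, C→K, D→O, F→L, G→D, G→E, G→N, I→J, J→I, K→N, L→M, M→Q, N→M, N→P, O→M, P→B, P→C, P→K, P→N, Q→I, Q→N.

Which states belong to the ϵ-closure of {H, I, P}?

Start with {H, I, P}.
From I via ϵ: add J.
From P via ϵ: add B, C, K, N.
From N via ϵ: add M.
From M via ϵ: add Q.
No new states can be added; the closed set is {B, C, H, I, J, K, M, N, P, Q}.

{B, C, H, I, J, K, M, N, P, Q}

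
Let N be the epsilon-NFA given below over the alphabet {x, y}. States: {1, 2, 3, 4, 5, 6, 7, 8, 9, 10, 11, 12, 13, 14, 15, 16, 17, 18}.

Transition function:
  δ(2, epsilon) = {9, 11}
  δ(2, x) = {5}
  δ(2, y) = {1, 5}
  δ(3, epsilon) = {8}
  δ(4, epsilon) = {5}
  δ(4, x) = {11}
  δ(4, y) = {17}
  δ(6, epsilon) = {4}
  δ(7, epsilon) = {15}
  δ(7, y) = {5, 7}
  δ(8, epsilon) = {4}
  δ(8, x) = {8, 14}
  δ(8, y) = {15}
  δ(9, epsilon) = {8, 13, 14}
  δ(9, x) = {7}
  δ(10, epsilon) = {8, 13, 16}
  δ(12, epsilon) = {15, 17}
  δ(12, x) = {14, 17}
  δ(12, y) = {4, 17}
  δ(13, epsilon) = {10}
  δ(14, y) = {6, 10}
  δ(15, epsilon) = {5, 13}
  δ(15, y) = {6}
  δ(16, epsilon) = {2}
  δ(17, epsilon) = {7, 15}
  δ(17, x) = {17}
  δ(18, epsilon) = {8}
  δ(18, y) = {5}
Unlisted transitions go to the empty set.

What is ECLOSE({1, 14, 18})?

Start with {1, 14, 18}.
From 18 via epsilon: add 8.
From 8 via epsilon: add 4.
From 4 via epsilon: add 5.
No new states can be added; the closed set is {1, 4, 5, 8, 14, 18}.

{1, 4, 5, 8, 14, 18}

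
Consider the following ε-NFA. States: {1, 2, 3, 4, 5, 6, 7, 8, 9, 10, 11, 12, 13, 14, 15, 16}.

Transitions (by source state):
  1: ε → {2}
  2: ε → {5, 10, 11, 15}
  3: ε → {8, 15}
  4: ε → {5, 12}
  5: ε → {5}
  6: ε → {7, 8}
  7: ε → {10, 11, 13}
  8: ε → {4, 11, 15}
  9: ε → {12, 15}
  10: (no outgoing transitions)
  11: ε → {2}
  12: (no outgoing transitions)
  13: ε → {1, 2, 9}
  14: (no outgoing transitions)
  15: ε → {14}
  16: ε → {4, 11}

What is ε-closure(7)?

{1, 2, 5, 7, 9, 10, 11, 12, 13, 14, 15}

Start with {7}.
From 7 via ε: add 10, 11, 13.
From 11 via ε: add 2.
From 13 via ε: add 1, 9.
From 2 via ε: add 5, 15.
From 9 via ε: add 12.
From 15 via ε: add 14.
No new states can be added; the closed set is {1, 2, 5, 7, 9, 10, 11, 12, 13, 14, 15}.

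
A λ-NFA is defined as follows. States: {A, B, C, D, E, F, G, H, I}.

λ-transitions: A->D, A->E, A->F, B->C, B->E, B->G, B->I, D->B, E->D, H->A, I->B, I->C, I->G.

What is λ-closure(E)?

Start with {E}.
From E via λ: add D.
From D via λ: add B.
From B via λ: add C, G, I.
No new states can be added; the closed set is {B, C, D, E, G, I}.

{B, C, D, E, G, I}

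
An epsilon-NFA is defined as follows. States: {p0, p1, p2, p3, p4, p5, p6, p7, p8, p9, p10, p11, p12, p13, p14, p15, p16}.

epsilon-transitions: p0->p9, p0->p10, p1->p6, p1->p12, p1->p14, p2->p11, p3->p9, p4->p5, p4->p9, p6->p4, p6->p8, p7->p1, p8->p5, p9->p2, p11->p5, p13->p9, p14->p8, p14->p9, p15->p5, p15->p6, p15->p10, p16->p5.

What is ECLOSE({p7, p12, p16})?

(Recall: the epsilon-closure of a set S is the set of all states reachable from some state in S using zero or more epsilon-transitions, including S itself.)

Start with {p7, p12, p16}.
From p7 via epsilon: add p1.
From p16 via epsilon: add p5.
From p1 via epsilon: add p6, p14.
From p6 via epsilon: add p4, p8.
From p14 via epsilon: add p9.
From p9 via epsilon: add p2.
From p2 via epsilon: add p11.
No new states can be added; the closed set is {p1, p2, p4, p5, p6, p7, p8, p9, p11, p12, p14, p16}.

{p1, p2, p4, p5, p6, p7, p8, p9, p11, p12, p14, p16}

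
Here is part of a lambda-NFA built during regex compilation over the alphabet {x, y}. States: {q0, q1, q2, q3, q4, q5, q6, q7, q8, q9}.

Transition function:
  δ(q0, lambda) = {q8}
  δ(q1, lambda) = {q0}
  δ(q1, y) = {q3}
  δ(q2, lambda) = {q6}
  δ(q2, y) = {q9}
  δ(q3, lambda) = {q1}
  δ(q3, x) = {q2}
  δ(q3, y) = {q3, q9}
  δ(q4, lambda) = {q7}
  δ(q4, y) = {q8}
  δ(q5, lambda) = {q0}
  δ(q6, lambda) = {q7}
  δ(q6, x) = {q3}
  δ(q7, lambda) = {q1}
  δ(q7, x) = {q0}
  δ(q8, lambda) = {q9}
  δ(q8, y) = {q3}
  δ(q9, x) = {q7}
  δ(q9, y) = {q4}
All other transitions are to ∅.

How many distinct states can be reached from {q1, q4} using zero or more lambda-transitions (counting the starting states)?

6

Start with {q1, q4}.
From q1 via lambda: add q0.
From q4 via lambda: add q7.
From q0 via lambda: add q8.
From q8 via lambda: add q9.
lambda-closure = {q0, q1, q4, q7, q8, q9}, which has 6 states.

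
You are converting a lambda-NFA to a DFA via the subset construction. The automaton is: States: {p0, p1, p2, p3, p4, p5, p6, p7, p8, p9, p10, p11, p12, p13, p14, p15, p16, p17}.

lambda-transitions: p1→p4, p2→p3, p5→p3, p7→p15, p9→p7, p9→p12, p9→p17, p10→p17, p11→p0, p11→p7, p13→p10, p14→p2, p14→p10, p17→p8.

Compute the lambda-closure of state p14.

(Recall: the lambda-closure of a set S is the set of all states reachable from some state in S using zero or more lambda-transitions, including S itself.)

Start with {p14}.
From p14 via lambda: add p2, p10.
From p2 via lambda: add p3.
From p10 via lambda: add p17.
From p17 via lambda: add p8.
No new states can be added; the closed set is {p2, p3, p8, p10, p14, p17}.

{p2, p3, p8, p10, p14, p17}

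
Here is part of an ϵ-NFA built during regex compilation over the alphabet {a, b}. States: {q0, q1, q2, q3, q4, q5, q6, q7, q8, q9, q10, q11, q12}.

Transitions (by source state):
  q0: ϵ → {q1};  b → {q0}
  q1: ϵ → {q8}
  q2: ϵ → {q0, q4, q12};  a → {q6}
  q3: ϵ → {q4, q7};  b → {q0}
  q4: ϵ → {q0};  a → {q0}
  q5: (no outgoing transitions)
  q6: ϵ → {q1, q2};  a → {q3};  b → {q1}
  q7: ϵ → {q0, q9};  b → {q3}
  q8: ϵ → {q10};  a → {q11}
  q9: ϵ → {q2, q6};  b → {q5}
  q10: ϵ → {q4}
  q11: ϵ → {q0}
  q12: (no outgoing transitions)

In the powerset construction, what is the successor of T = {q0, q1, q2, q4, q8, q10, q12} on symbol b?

q0 on b → {q0}.
No b-transition from q1, q2, q4, q8, q10, q12.
Union after reading b: {q0}.
Now take the ϵ-closure:
From q0 via ϵ: add q1.
From q1 via ϵ: add q8.
From q8 via ϵ: add q10.
From q10 via ϵ: add q4.
No new states can be added; the closed set is {q0, q1, q4, q8, q10}.

{q0, q1, q4, q8, q10}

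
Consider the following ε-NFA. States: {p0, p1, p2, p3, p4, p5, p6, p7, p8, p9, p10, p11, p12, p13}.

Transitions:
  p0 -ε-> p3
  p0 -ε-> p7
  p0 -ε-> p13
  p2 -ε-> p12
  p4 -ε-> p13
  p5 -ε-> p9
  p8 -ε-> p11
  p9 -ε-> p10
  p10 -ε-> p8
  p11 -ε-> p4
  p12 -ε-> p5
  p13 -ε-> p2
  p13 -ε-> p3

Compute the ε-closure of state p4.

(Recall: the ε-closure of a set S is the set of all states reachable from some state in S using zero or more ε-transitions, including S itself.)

Start with {p4}.
From p4 via ε: add p13.
From p13 via ε: add p2, p3.
From p2 via ε: add p12.
From p12 via ε: add p5.
From p5 via ε: add p9.
From p9 via ε: add p10.
From p10 via ε: add p8.
From p8 via ε: add p11.
No new states can be added; the closed set is {p2, p3, p4, p5, p8, p9, p10, p11, p12, p13}.

{p2, p3, p4, p5, p8, p9, p10, p11, p12, p13}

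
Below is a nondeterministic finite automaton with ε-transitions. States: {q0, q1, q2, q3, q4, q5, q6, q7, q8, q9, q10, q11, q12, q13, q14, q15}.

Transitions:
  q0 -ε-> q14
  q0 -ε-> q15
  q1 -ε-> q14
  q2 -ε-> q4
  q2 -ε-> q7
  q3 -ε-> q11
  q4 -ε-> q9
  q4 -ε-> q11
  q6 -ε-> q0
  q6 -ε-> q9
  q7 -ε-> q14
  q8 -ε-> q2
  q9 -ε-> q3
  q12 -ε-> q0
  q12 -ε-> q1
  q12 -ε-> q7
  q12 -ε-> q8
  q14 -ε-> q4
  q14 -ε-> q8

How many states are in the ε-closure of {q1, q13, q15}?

Start with {q1, q13, q15}.
From q1 via ε: add q14.
From q14 via ε: add q4, q8.
From q4 via ε: add q9, q11.
From q8 via ε: add q2.
From q2 via ε: add q7.
From q9 via ε: add q3.
ε-closure = {q1, q2, q3, q4, q7, q8, q9, q11, q13, q14, q15}, which has 11 states.

11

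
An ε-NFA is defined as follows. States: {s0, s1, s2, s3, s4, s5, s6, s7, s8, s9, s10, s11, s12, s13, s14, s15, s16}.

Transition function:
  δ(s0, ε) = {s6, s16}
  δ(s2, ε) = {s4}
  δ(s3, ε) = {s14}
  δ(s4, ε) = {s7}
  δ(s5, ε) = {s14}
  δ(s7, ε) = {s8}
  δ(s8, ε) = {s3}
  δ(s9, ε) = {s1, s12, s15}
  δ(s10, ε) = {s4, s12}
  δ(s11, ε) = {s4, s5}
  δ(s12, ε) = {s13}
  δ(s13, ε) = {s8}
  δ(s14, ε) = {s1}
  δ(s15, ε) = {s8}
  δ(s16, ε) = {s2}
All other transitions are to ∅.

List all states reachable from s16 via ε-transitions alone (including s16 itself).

{s1, s2, s3, s4, s7, s8, s14, s16}

Start with {s16}.
From s16 via ε: add s2.
From s2 via ε: add s4.
From s4 via ε: add s7.
From s7 via ε: add s8.
From s8 via ε: add s3.
From s3 via ε: add s14.
From s14 via ε: add s1.
No new states can be added; the closed set is {s1, s2, s3, s4, s7, s8, s14, s16}.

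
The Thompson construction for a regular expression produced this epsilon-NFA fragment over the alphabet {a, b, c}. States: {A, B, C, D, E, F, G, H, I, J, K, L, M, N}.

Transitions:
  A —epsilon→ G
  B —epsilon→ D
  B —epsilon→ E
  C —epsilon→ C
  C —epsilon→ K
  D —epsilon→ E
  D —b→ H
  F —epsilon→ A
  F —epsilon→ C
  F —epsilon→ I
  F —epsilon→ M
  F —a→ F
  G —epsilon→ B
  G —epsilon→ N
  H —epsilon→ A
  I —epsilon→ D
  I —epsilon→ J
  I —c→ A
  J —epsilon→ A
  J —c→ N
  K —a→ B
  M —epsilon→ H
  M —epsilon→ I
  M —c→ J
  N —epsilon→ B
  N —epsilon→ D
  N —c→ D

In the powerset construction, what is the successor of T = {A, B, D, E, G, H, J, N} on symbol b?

{A, B, D, E, G, H, N}

D on b → {H}.
No b-transition from A, B, E, G, H, J, N.
Union after reading b: {H}.
Now take the epsilon-closure:
From H via epsilon: add A.
From A via epsilon: add G.
From G via epsilon: add B, N.
From B via epsilon: add D, E.
No new states can be added; the closed set is {A, B, D, E, G, H, N}.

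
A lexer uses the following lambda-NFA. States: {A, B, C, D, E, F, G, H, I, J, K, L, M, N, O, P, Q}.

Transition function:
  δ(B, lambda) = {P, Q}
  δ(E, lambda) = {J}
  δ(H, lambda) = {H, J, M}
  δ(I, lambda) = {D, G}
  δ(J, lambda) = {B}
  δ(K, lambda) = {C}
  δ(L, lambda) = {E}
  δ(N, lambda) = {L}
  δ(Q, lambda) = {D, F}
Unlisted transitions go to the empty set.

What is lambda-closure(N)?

Start with {N}.
From N via lambda: add L.
From L via lambda: add E.
From E via lambda: add J.
From J via lambda: add B.
From B via lambda: add P, Q.
From Q via lambda: add D, F.
No new states can be added; the closed set is {B, D, E, F, J, L, N, P, Q}.

{B, D, E, F, J, L, N, P, Q}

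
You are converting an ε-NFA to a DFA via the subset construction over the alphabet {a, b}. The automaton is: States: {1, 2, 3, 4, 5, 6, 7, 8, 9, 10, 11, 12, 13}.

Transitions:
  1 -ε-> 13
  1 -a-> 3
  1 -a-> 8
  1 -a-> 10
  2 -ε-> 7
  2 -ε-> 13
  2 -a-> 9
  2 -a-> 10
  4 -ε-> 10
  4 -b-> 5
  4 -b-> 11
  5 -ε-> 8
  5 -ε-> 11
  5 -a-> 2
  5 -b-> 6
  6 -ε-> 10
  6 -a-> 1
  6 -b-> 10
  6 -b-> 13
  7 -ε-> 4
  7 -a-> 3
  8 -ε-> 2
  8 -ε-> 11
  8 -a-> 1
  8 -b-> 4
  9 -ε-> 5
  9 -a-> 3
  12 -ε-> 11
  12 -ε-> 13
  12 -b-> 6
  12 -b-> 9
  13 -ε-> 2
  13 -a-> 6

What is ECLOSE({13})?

{2, 4, 7, 10, 13}

Start with {13}.
From 13 via ε: add 2.
From 2 via ε: add 7.
From 7 via ε: add 4.
From 4 via ε: add 10.
No new states can be added; the closed set is {2, 4, 7, 10, 13}.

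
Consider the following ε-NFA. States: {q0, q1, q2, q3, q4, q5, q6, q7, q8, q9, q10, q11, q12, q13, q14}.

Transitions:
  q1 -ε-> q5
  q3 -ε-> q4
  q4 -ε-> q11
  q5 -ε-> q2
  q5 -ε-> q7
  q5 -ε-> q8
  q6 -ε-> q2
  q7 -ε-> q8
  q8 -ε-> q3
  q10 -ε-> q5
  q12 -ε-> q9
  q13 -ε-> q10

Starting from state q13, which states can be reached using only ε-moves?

{q2, q3, q4, q5, q7, q8, q10, q11, q13}

Start with {q13}.
From q13 via ε: add q10.
From q10 via ε: add q5.
From q5 via ε: add q2, q7, q8.
From q8 via ε: add q3.
From q3 via ε: add q4.
From q4 via ε: add q11.
No new states can be added; the closed set is {q2, q3, q4, q5, q7, q8, q10, q11, q13}.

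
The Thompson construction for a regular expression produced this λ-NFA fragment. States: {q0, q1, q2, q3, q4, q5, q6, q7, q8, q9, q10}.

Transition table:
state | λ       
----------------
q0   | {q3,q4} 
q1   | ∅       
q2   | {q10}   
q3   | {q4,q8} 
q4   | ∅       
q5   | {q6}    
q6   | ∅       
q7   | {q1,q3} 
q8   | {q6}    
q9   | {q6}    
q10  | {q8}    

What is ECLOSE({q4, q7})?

{q1, q3, q4, q6, q7, q8}

Start with {q4, q7}.
From q7 via λ: add q1, q3.
From q3 via λ: add q8.
From q8 via λ: add q6.
No new states can be added; the closed set is {q1, q3, q4, q6, q7, q8}.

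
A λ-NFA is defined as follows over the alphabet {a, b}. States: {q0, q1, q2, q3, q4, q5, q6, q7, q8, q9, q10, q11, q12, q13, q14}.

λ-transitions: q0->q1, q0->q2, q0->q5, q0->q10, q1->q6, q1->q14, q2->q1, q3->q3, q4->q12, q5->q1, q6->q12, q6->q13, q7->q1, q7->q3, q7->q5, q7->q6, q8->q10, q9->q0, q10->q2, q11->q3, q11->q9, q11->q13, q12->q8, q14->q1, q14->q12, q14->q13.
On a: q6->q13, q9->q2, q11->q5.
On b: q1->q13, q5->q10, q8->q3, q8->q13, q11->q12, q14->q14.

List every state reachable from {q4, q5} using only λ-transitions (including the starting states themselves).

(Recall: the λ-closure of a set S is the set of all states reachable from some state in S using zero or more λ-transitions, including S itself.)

{q1, q2, q4, q5, q6, q8, q10, q12, q13, q14}

Start with {q4, q5}.
From q4 via λ: add q12.
From q5 via λ: add q1.
From q1 via λ: add q6, q14.
From q12 via λ: add q8.
From q6 via λ: add q13.
From q8 via λ: add q10.
From q10 via λ: add q2.
No new states can be added; the closed set is {q1, q2, q4, q5, q6, q8, q10, q12, q13, q14}.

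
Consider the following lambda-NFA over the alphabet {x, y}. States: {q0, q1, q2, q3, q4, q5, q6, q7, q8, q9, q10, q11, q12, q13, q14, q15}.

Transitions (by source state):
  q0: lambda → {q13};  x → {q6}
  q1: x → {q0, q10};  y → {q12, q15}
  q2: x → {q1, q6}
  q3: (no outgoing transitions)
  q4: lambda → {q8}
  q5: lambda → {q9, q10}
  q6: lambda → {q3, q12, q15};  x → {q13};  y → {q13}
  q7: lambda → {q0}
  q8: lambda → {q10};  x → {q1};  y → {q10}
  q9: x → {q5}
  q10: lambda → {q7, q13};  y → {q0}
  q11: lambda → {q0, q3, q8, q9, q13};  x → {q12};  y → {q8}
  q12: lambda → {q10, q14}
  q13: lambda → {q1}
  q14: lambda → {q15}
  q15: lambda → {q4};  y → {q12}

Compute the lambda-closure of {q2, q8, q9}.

{q0, q1, q2, q7, q8, q9, q10, q13}

Start with {q2, q8, q9}.
From q8 via lambda: add q10.
From q10 via lambda: add q7, q13.
From q7 via lambda: add q0.
From q13 via lambda: add q1.
No new states can be added; the closed set is {q0, q1, q2, q7, q8, q9, q10, q13}.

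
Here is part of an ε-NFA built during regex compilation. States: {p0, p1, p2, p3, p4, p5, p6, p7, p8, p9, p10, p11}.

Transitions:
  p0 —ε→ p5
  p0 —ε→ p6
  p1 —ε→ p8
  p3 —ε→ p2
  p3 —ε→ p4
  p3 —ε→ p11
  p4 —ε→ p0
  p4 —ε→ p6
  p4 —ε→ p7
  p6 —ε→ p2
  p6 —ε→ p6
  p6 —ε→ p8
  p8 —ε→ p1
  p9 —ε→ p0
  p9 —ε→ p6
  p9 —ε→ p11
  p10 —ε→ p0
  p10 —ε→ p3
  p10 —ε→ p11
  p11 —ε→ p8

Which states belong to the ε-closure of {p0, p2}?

Start with {p0, p2}.
From p0 via ε: add p5, p6.
From p6 via ε: add p8.
From p8 via ε: add p1.
No new states can be added; the closed set is {p0, p1, p2, p5, p6, p8}.

{p0, p1, p2, p5, p6, p8}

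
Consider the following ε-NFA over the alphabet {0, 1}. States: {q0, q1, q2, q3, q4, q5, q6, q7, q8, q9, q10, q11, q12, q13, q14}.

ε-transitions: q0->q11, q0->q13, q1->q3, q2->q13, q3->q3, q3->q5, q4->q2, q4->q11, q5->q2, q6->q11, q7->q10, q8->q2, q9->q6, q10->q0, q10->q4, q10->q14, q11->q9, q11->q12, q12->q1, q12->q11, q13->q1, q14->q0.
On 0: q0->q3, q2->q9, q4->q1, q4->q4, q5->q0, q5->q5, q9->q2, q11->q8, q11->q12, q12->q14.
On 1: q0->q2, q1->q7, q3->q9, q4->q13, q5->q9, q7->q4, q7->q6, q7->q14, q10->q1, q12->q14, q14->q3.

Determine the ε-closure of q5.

{q1, q2, q3, q5, q13}

Start with {q5}.
From q5 via ε: add q2.
From q2 via ε: add q13.
From q13 via ε: add q1.
From q1 via ε: add q3.
No new states can be added; the closed set is {q1, q2, q3, q5, q13}.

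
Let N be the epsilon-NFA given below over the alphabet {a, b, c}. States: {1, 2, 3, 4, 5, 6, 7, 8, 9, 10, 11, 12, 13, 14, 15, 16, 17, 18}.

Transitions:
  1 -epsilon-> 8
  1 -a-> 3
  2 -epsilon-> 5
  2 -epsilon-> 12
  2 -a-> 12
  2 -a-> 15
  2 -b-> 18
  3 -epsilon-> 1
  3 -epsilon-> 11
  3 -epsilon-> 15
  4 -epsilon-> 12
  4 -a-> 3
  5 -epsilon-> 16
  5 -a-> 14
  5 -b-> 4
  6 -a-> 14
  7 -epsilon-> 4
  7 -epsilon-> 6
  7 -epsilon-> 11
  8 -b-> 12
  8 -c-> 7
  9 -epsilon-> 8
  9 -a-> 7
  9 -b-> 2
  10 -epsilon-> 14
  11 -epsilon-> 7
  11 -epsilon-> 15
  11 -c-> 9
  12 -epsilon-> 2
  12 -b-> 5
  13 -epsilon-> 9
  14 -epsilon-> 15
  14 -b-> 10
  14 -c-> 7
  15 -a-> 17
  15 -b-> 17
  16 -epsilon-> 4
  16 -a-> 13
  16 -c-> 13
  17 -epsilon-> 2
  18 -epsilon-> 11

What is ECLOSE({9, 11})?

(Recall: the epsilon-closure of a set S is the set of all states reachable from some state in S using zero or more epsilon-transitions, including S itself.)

Start with {9, 11}.
From 9 via epsilon: add 8.
From 11 via epsilon: add 7, 15.
From 7 via epsilon: add 4, 6.
From 4 via epsilon: add 12.
From 12 via epsilon: add 2.
From 2 via epsilon: add 5.
From 5 via epsilon: add 16.
No new states can be added; the closed set is {2, 4, 5, 6, 7, 8, 9, 11, 12, 15, 16}.

{2, 4, 5, 6, 7, 8, 9, 11, 12, 15, 16}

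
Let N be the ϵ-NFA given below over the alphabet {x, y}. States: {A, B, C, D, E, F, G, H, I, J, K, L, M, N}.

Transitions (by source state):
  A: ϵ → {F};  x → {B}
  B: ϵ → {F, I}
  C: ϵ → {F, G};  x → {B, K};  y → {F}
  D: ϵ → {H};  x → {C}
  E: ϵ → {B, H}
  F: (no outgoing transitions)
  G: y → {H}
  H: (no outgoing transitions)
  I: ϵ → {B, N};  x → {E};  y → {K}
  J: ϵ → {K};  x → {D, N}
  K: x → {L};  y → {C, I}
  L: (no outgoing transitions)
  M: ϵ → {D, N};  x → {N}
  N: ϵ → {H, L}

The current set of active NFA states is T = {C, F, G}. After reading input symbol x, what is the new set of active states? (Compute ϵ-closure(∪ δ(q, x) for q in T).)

{B, F, H, I, K, L, N}

C on x → {B, K}.
No x-transition from F, G.
Union after reading x: {B, K}.
Now take the ϵ-closure:
From B via ϵ: add F, I.
From I via ϵ: add N.
From N via ϵ: add H, L.
No new states can be added; the closed set is {B, F, H, I, K, L, N}.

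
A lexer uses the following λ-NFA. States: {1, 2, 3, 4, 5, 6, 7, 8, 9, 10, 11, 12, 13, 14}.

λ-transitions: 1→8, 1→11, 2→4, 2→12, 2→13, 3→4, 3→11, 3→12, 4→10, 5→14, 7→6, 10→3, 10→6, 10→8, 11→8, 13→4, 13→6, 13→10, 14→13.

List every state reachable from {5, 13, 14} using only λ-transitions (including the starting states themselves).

Start with {5, 13, 14}.
From 13 via λ: add 4, 6, 10.
From 10 via λ: add 3, 8.
From 3 via λ: add 11, 12.
No new states can be added; the closed set is {3, 4, 5, 6, 8, 10, 11, 12, 13, 14}.

{3, 4, 5, 6, 8, 10, 11, 12, 13, 14}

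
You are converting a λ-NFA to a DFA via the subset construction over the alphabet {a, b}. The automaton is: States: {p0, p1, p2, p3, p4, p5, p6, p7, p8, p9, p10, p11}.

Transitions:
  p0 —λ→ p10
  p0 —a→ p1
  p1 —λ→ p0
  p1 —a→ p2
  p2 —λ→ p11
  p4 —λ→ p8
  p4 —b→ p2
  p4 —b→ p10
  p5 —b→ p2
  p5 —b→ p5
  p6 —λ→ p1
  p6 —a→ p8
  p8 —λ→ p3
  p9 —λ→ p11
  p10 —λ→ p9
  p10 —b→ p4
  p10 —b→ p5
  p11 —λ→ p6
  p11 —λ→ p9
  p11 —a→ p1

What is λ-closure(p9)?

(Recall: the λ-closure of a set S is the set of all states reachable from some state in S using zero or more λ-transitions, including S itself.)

{p0, p1, p6, p9, p10, p11}

Start with {p9}.
From p9 via λ: add p11.
From p11 via λ: add p6.
From p6 via λ: add p1.
From p1 via λ: add p0.
From p0 via λ: add p10.
No new states can be added; the closed set is {p0, p1, p6, p9, p10, p11}.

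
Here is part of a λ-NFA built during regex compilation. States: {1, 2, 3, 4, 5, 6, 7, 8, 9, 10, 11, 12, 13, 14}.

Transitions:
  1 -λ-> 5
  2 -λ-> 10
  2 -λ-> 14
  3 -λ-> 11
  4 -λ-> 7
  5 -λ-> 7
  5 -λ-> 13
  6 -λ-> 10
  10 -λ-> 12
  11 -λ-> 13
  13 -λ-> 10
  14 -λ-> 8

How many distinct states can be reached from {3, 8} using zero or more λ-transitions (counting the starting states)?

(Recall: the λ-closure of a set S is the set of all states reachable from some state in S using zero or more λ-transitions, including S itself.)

6

Start with {3, 8}.
From 3 via λ: add 11.
From 11 via λ: add 13.
From 13 via λ: add 10.
From 10 via λ: add 12.
λ-closure = {3, 8, 10, 11, 12, 13}, which has 6 states.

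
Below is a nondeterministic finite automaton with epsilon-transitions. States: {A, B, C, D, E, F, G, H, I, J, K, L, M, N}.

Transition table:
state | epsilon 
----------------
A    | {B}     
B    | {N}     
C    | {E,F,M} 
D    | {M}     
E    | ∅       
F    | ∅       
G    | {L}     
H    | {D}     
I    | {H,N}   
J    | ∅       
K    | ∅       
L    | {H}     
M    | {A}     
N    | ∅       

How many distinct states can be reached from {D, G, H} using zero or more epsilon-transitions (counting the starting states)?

Start with {D, G, H}.
From D via epsilon: add M.
From G via epsilon: add L.
From M via epsilon: add A.
From A via epsilon: add B.
From B via epsilon: add N.
epsilon-closure = {A, B, D, G, H, L, M, N}, which has 8 states.

8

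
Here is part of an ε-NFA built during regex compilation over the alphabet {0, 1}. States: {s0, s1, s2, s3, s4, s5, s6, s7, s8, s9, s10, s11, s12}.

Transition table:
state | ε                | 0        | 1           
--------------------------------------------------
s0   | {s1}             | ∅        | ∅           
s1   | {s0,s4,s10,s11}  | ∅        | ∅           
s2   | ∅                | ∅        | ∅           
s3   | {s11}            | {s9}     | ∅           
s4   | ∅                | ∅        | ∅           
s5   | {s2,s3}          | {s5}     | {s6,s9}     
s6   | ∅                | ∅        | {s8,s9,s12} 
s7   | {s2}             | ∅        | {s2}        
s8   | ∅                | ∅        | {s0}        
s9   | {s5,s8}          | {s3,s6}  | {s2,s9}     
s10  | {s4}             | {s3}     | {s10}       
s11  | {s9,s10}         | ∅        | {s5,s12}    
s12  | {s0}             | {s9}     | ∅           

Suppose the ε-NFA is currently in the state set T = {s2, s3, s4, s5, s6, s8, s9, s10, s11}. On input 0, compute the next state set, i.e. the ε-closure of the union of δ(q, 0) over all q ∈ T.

{s2, s3, s4, s5, s6, s8, s9, s10, s11}

s3 on 0 → {s9}.
s5 on 0 → {s5}.
s9 on 0 → {s3, s6}.
s10 on 0 → {s3}.
No 0-transition from s2, s4, s6, s8, s11.
Union after reading 0: {s3, s5, s6, s9}.
Now take the ε-closure:
From s3 via ε: add s11.
From s5 via ε: add s2.
From s9 via ε: add s8.
From s11 via ε: add s10.
From s10 via ε: add s4.
No new states can be added; the closed set is {s2, s3, s4, s5, s6, s8, s9, s10, s11}.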